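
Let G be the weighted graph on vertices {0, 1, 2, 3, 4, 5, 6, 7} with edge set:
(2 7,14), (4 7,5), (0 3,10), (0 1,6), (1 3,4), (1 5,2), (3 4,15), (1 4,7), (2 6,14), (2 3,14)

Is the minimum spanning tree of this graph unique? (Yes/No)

No

Kruskal: consider edges lightest-first.
1 5 (2): add — endpoints in different components.
1 3 (4): add — endpoints in different components.
4 7 (5): add — endpoints in different components.
0 1 (6): add — endpoints in different components.
1 4 (7): add — endpoints in different components.
0 3 (10): skip — 0 and 3 already connected.
2 3 (14): add — endpoints in different components.
2 6 (14): add — endpoints in different components.
Non-tree edge 2 7 has weight 14, equal to the heaviest edge on its tree cycle — swapping gives another MST of the same weight. Not unique.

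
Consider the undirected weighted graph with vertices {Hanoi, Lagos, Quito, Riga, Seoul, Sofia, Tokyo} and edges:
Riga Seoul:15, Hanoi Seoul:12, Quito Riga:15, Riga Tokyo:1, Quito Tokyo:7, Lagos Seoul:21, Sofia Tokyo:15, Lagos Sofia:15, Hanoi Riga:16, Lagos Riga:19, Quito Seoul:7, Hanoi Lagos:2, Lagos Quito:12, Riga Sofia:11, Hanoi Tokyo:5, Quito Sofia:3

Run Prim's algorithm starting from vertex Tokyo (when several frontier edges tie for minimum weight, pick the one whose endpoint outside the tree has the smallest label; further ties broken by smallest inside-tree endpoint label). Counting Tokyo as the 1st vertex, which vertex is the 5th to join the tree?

Quito

Grow the tree from Tokyo using Prim:
Step 1: cheapest edge leaving the tree is Riga Tokyo (1); add Riga.
Step 2: cheapest edge leaving the tree is Hanoi Tokyo (5); add Hanoi.
Step 3: cheapest edge leaving the tree is Hanoi Lagos (2); add Lagos.
Step 4: cheapest edge leaving the tree is Quito Tokyo (7); add Quito.
Step 5: cheapest edge leaving the tree is Quito Sofia (3); add Sofia.
Step 6: cheapest edge leaving the tree is Quito Seoul (7); add Seoul.
Vertex order: Tokyo, Riga, Hanoi, Lagos, Quito, Sofia, Seoul. The 5th vertex is Quito.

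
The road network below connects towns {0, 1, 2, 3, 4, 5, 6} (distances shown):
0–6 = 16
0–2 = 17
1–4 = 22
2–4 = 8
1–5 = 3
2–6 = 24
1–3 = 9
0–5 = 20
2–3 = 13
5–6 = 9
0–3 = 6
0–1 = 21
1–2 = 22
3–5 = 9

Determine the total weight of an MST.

48

Sort edges by weight, then run Kruskal:
1–5 (3): add — endpoints in different components.
0–3 (6): add — endpoints in different components.
2–4 (8): add — endpoints in different components.
1–3 (9): add — endpoints in different components.
3–5 (9): skip — 3 and 5 already connected.
5–6 (9): add — endpoints in different components.
2–3 (13): add — endpoints in different components.
MST edges: 1–5, 0–3, 2–4, 1–3, 5–6, 2–3; total weight 3+6+8+9+9+13 = 48.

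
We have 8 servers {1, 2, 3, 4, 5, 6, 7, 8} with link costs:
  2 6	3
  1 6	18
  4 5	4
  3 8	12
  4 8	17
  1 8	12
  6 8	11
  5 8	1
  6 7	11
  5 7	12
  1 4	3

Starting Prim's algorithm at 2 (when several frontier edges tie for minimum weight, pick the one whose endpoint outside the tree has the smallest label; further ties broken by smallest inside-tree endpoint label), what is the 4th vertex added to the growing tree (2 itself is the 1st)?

Grow the tree from 2 using Prim:
Step 1: frontier [2 6 3] → take 2 6 (3); add 6.
Step 2: frontier [6 7 11, 6 8 11, 1 6 18] → take 6 7 (11); add 7.
Step 3: frontier [6 8 11, 1 6 18, 5 7 12] → take 6 8 (11); add 8.
Step 4: frontier [1 6 18, 5 7 12, 5 8 1, 1 8 12, 3 8 12, 4 8 17] → take 5 8 (1); add 5.
Step 5: frontier [4 5 4, 1 6 18, 1 8 12, 3 8 12, 4 8 17] → take 4 5 (4); add 4.
Step 6: frontier [1 4 3, 1 6 18, 1 8 12, 3 8 12] → take 1 4 (3); add 1.
Step 7: frontier [3 8 12] → take 3 8 (12); add 3.
Vertex order: 2, 6, 7, 8, 5, 4, 1, 3. The 4th vertex is 8.

8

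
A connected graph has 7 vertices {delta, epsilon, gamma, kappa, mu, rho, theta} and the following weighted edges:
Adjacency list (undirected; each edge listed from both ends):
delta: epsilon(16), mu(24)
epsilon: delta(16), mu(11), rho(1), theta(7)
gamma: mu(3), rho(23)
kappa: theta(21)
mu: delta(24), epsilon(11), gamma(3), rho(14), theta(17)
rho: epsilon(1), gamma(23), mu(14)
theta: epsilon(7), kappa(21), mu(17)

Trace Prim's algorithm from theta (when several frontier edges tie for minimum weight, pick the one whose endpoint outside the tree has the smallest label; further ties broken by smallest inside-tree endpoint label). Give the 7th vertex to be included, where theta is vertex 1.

kappa

Prim, starting at theta.
Step 1: frontier [epsilon–theta 7, mu–theta 17, kappa–theta 21] → take epsilon–theta (7); add epsilon.
Step 2: frontier [epsilon–rho 1, epsilon–mu 11, delta–epsilon 16, mu–theta 17, kappa–theta 21] → take epsilon–rho (1); add rho.
Step 3: frontier [epsilon–mu 11, delta–epsilon 16, mu–rho 14, gamma–rho 23, mu–theta 17, kappa–theta 21] → take epsilon–mu (11); add mu.
Step 4: frontier [delta–epsilon 16, gamma–mu 3, delta–mu 24, gamma–rho 23, kappa–theta 21] → take gamma–mu (3); add gamma.
Step 5: frontier [delta–epsilon 16, delta–mu 24, kappa–theta 21] → take delta–epsilon (16); add delta.
Step 6: frontier [kappa–theta 21] → take kappa–theta (21); add kappa.
Vertex order: theta, epsilon, rho, mu, gamma, delta, kappa. The 7th vertex is kappa.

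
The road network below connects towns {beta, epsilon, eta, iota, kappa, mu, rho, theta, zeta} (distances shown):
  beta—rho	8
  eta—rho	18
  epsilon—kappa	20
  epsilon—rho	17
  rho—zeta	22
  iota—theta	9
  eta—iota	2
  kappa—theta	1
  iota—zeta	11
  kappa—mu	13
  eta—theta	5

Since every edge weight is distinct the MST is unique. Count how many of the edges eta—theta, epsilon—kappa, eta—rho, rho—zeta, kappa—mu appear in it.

Kruskal: consider edges lightest-first.
kappa—theta (1): add — endpoints in different components.
eta—iota (2): add — endpoints in different components.
eta—theta (5): add — endpoints in different components.
beta—rho (8): add — endpoints in different components.
iota—theta (9): skip — theta and iota already connected.
iota—zeta (11): add — endpoints in different components.
kappa—mu (13): add — endpoints in different components.
epsilon—rho (17): add — endpoints in different components.
eta—rho (18): add — endpoints in different components.
MST edge set: {kappa—theta, eta—iota, eta—theta, beta—rho, iota—zeta, kappa—mu, epsilon—rho, eta—rho}.
Of the listed edges, {eta—theta, eta—rho, kappa—mu} are in the MST → 3.

3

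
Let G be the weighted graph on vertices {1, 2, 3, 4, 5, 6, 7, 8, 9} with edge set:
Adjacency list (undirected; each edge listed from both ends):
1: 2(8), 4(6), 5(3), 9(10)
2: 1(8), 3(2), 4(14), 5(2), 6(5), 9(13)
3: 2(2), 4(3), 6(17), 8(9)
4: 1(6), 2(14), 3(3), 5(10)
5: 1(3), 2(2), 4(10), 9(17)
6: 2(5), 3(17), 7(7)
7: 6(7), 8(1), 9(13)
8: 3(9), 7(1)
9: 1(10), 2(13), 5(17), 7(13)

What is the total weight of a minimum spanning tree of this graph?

Kruskal: consider edges lightest-first.
7-8 (1): add — endpoints in different components.
2-3 (2): add — endpoints in different components.
2-5 (2): add — endpoints in different components.
1-5 (3): add — endpoints in different components.
3-4 (3): add — endpoints in different components.
2-6 (5): add — endpoints in different components.
1-4 (6): skip — 1 and 4 already connected.
6-7 (7): add — endpoints in different components.
1-2 (8): skip — 1 and 2 already connected.
3-8 (9): skip — 3 and 8 already connected.
1-9 (10): add — endpoints in different components.
MST edges: 7-8, 2-3, 2-5, 1-5, 3-4, 2-6, 6-7, 1-9; total weight 1+2+2+3+3+5+7+10 = 33.

33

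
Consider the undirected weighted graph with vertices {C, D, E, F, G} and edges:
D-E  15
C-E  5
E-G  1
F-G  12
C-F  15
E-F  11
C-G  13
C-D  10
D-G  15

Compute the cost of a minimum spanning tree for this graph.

27

Sort edges by weight, then run Kruskal:
E-G (1): add — endpoints in different components.
C-E (5): add — endpoints in different components.
C-D (10): add — endpoints in different components.
E-F (11): add — endpoints in different components.
MST edges: E-G, C-E, C-D, E-F; total weight 1+5+10+11 = 27.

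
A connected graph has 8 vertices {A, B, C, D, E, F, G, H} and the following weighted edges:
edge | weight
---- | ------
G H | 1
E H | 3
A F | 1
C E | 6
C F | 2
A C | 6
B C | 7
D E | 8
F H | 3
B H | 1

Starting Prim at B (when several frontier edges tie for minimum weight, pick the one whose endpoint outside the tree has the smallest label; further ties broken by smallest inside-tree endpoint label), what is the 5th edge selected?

Prim, starting at B.
Step 1: cheapest edge leaving the tree is B H (1); add H.
Step 2: cheapest edge leaving the tree is G H (1); add G.
Step 3: cheapest edge leaving the tree is E H (3); add E.
Step 4: cheapest edge leaving the tree is F H (3); add F.
Step 5: cheapest edge leaving the tree is A F (1); add A.
Step 6: cheapest edge leaving the tree is C F (2); add C.
Step 7: cheapest edge leaving the tree is D E (8); add D.
The 5th edge added is A F.

A-F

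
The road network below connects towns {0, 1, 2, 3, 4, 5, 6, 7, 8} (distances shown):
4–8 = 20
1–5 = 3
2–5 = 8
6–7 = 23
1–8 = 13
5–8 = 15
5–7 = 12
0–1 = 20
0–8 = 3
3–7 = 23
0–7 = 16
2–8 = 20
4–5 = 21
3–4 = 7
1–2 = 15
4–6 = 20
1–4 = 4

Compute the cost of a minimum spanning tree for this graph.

70

Prim's algorithm from 5:
Step 1: cheapest edge leaving the tree is 1–5 (3); add 1.
Step 2: cheapest edge leaving the tree is 1–4 (4); add 4.
Step 3: cheapest edge leaving the tree is 3–4 (7); add 3.
Step 4: cheapest edge leaving the tree is 2–5 (8); add 2.
Step 5: cheapest edge leaving the tree is 5–7 (12); add 7.
Step 6: cheapest edge leaving the tree is 1–8 (13); add 8.
Step 7: cheapest edge leaving the tree is 0–8 (3); add 0.
Step 8: cheapest edge leaving the tree is 4–6 (20); add 6.
MST edges: 1–5, 1–4, 3–4, 2–5, 5–7, 1–8, 0–8, 4–6; total weight 3+4+7+8+12+13+3+20 = 70.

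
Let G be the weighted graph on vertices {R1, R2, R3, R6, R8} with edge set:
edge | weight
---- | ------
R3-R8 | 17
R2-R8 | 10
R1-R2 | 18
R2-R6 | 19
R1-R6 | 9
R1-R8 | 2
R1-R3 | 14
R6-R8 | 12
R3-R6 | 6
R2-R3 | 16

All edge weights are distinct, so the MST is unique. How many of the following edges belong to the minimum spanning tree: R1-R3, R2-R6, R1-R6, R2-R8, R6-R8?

2

Sort edges by weight, then run Kruskal:
R1-R8 (2): add — endpoints in different components.
R3-R6 (6): add — endpoints in different components.
R1-R6 (9): add — endpoints in different components.
R2-R8 (10): add — endpoints in different components.
MST edge set: {R1-R8, R3-R6, R1-R6, R2-R8}.
Of the listed edges, {R1-R6, R2-R8} are in the MST → 2.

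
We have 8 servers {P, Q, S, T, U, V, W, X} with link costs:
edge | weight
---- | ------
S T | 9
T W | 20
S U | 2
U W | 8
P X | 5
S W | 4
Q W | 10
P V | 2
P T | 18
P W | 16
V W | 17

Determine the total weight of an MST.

48

Grow the tree from S using Prim:
Step 1: frontier [S U 2, S W 4, S T 9] → take S U (2); add U.
Step 2: frontier [S W 4, S T 9, U W 8] → take S W (4); add W.
Step 3: frontier [S T 9, Q W 10, P W 16, V W 17, T W 20] → take S T (9); add T.
Step 4: frontier [P T 18, Q W 10, P W 16, V W 17] → take Q W (10); add Q.
Step 5: frontier [P T 18, P W 16, V W 17] → take P W (16); add P.
Step 6: frontier [P V 2, P X 5, V W 17] → take P V (2); add V.
Step 7: frontier [P X 5] → take P X (5); add X.
MST edges: S U, S W, S T, Q W, P W, P V, P X; total weight 2+4+9+10+16+2+5 = 48.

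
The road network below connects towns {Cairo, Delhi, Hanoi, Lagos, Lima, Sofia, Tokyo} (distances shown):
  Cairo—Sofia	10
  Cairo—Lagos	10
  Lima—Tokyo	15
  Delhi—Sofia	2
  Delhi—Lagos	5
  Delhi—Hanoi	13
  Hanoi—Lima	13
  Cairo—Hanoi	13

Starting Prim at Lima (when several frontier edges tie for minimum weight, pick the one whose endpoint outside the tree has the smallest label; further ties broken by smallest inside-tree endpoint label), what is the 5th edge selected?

Delhi-Sofia

Prim, starting at Lima.
Step 1: frontier [Hanoi—Lima 13, Lima—Tokyo 15] → take Hanoi—Lima (13); add Hanoi.
Step 2: frontier [Cairo—Hanoi 13, Delhi—Hanoi 13, Lima—Tokyo 15] → take Cairo—Hanoi (13); add Cairo.
Step 3: frontier [Cairo—Lagos 10, Cairo—Sofia 10, Delhi—Hanoi 13, Lima—Tokyo 15] → take Cairo—Lagos (10); add Lagos.
Step 4: frontier [Cairo—Sofia 10, Delhi—Hanoi 13, Delhi—Lagos 5, Lima—Tokyo 15] → take Delhi—Lagos (5); add Delhi.
Step 5: frontier [Cairo—Sofia 10, Delhi—Sofia 2, Lima—Tokyo 15] → take Delhi—Sofia (2); add Sofia.
Step 6: frontier [Lima—Tokyo 15] → take Lima—Tokyo (15); add Tokyo.
The 5th edge added is Delhi—Sofia.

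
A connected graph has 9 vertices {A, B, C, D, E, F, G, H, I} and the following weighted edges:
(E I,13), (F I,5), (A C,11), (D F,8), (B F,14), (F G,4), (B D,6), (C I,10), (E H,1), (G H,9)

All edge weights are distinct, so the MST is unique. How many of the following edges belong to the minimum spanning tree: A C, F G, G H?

3

Sort edges by weight, then run Kruskal:
E H (1): add — endpoints in different components.
F G (4): add — endpoints in different components.
F I (5): add — endpoints in different components.
B D (6): add — endpoints in different components.
D F (8): add — endpoints in different components.
G H (9): add — endpoints in different components.
C I (10): add — endpoints in different components.
A C (11): add — endpoints in different components.
MST edge set: {E H, F G, F I, B D, D F, G H, C I, A C}.
Of the listed edges, {A C, F G, G H} are in the MST → 3.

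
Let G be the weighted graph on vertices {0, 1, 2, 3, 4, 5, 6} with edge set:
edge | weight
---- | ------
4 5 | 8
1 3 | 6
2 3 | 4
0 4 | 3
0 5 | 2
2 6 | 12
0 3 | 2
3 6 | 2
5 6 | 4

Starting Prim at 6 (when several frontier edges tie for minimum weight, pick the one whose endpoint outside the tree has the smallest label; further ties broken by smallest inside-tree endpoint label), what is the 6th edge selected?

1-3

Grow the tree from 6 using Prim:
Step 1: frontier [3 6 2, 5 6 4, 2 6 12] → take 3 6 (2); add 3.
Step 2: frontier [0 3 2, 2 3 4, 1 3 6, 5 6 4, 2 6 12] → take 0 3 (2); add 0.
Step 3: frontier [0 5 2, 0 4 3, 2 3 4, 1 3 6, 5 6 4, 2 6 12] → take 0 5 (2); add 5.
Step 4: frontier [0 4 3, 2 3 4, 1 3 6, 4 5 8, 2 6 12] → take 0 4 (3); add 4.
Step 5: frontier [2 3 4, 1 3 6, 2 6 12] → take 2 3 (4); add 2.
Step 6: frontier [1 3 6] → take 1 3 (6); add 1.
The 6th edge added is 1 3.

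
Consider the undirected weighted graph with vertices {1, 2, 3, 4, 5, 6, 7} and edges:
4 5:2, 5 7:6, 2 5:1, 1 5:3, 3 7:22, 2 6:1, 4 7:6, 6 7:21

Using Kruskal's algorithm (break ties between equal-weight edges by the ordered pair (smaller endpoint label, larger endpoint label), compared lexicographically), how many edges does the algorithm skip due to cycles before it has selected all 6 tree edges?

Kruskal's algorithm — process edges by increasing weight (ties by edge label):
2 5 (1): add — endpoints in different components.
2 6 (1): add — endpoints in different components.
4 5 (2): add — endpoints in different components.
1 5 (3): add — endpoints in different components.
4 7 (6): add — endpoints in different components.
5 7 (6): skip — 5 and 7 already connected.
6 7 (21): skip — 6 and 7 already connected.
3 7 (22): add — endpoints in different components.
Edges rejected before the tree was complete: 2.

2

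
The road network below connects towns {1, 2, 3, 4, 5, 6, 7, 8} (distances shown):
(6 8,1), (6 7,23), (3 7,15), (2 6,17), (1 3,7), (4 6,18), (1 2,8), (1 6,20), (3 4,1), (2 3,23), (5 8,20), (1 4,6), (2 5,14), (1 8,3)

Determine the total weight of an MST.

48

Sort edges by weight, then run Kruskal:
3 4 (1): add — endpoints in different components.
6 8 (1): add — endpoints in different components.
1 8 (3): add — endpoints in different components.
1 4 (6): add — endpoints in different components.
1 3 (7): skip — 1 and 3 already connected.
1 2 (8): add — endpoints in different components.
2 5 (14): add — endpoints in different components.
3 7 (15): add — endpoints in different components.
MST edges: 3 4, 6 8, 1 8, 1 4, 1 2, 2 5, 3 7; total weight 1+1+3+6+8+14+15 = 48.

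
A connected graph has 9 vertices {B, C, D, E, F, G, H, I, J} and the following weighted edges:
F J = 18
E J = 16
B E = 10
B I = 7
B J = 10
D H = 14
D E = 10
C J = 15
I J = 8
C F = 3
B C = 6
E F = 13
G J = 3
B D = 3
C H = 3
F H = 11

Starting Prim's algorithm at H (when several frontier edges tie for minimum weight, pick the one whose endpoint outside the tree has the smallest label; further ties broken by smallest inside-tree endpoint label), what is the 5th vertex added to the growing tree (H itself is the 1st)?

D

Grow the tree from H using Prim:
Step 1: cheapest edge leaving the tree is C H (3); add C.
Step 2: cheapest edge leaving the tree is C F (3); add F.
Step 3: cheapest edge leaving the tree is B C (6); add B.
Step 4: cheapest edge leaving the tree is B D (3); add D.
Step 5: cheapest edge leaving the tree is B I (7); add I.
Step 6: cheapest edge leaving the tree is I J (8); add J.
Step 7: cheapest edge leaving the tree is G J (3); add G.
Step 8: cheapest edge leaving the tree is B E (10); add E.
Vertex order: H, C, F, B, D, I, J, G, E. The 5th vertex is D.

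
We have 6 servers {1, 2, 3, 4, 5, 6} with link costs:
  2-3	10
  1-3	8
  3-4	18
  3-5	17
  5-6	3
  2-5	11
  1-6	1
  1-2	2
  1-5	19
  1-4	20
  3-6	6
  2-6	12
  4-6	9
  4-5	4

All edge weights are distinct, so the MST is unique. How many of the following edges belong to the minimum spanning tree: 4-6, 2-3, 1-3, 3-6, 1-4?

1

Kruskal: consider edges lightest-first.
1-6 (1): add — endpoints in different components.
1-2 (2): add — endpoints in different components.
5-6 (3): add — endpoints in different components.
4-5 (4): add — endpoints in different components.
3-6 (6): add — endpoints in different components.
MST edge set: {1-6, 1-2, 5-6, 4-5, 3-6}.
Of the listed edges, {3-6} are in the MST → 1.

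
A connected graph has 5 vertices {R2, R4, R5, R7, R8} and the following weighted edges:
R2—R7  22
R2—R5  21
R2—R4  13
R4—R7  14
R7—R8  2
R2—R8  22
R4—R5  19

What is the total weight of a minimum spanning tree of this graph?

48

Prim, starting at R7.
Step 1: frontier [R7—R8 2, R4—R7 14, R2—R7 22] → take R7—R8 (2); add R8.
Step 2: frontier [R4—R7 14, R2—R7 22, R2—R8 22] → take R4—R7 (14); add R4.
Step 3: frontier [R2—R4 13, R4—R5 19, R2—R7 22, R2—R8 22] → take R2—R4 (13); add R2.
Step 4: frontier [R2—R5 21, R4—R5 19] → take R4—R5 (19); add R5.
MST edges: R7—R8, R4—R7, R2—R4, R4—R5; total weight 2+14+13+19 = 48.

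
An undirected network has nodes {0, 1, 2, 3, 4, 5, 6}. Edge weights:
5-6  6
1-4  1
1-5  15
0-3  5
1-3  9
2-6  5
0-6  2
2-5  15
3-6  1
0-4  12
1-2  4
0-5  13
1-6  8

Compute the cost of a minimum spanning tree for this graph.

Grow the tree from 2 using Prim:
Step 1: frontier [1-2 4, 2-6 5, 2-5 15] → take 1-2 (4); add 1.
Step 2: frontier [1-4 1, 1-6 8, 1-3 9, 1-5 15, 2-6 5, 2-5 15] → take 1-4 (1); add 4.
Step 3: frontier [1-6 8, 1-3 9, 1-5 15, 2-6 5, 2-5 15, 0-4 12] → take 2-6 (5); add 6.
Step 4: frontier [1-3 9, 1-5 15, 2-5 15, 0-4 12, 3-6 1, 0-6 2, 5-6 6] → take 3-6 (1); add 3.
Step 5: frontier [1-5 15, 2-5 15, 0-3 5, 0-4 12, 0-6 2, 5-6 6] → take 0-6 (2); add 0.
Step 6: frontier [0-5 13, 1-5 15, 2-5 15, 5-6 6] → take 5-6 (6); add 5.
MST edges: 1-2, 1-4, 2-6, 3-6, 0-6, 5-6; total weight 4+1+5+1+2+6 = 19.

19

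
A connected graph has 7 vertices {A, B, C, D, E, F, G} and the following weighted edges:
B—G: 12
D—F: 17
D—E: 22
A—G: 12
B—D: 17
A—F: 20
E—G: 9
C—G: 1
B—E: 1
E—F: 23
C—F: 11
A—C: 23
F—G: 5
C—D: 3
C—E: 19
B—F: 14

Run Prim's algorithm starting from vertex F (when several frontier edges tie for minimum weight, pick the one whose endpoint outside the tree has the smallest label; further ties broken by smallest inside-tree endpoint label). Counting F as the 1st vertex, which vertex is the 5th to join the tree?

E

Prim, starting at F.
Step 1: cheapest edge leaving the tree is F—G (5); add G.
Step 2: cheapest edge leaving the tree is C—G (1); add C.
Step 3: cheapest edge leaving the tree is C—D (3); add D.
Step 4: cheapest edge leaving the tree is E—G (9); add E.
Step 5: cheapest edge leaving the tree is B—E (1); add B.
Step 6: cheapest edge leaving the tree is A—G (12); add A.
Vertex order: F, G, C, D, E, B, A. The 5th vertex is E.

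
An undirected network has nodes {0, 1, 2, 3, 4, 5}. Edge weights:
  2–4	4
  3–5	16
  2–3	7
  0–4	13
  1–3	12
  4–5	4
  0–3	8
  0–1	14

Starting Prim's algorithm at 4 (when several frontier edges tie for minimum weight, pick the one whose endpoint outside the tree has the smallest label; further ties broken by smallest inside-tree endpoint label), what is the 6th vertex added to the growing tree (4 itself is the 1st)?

Grow the tree from 4 using Prim:
Step 1: frontier [2–4 4, 4–5 4, 0–4 13] → take 2–4 (4); add 2.
Step 2: frontier [2–3 7, 4–5 4, 0–4 13] → take 4–5 (4); add 5.
Step 3: frontier [2–3 7, 0–4 13, 3–5 16] → take 2–3 (7); add 3.
Step 4: frontier [0–3 8, 1–3 12, 0–4 13] → take 0–3 (8); add 0.
Step 5: frontier [0–1 14, 1–3 12] → take 1–3 (12); add 1.
Vertex order: 4, 2, 5, 3, 0, 1. The 6th vertex is 1.

1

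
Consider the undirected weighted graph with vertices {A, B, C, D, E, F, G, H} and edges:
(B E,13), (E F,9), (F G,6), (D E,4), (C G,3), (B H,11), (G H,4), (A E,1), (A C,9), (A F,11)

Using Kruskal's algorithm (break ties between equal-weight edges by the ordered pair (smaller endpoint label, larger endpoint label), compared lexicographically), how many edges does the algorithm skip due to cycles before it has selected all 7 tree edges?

2

Kruskal's algorithm — process edges by increasing weight (ties by edge label):
A E (1): add — endpoints in different components.
C G (3): add — endpoints in different components.
D E (4): add — endpoints in different components.
G H (4): add — endpoints in different components.
F G (6): add — endpoints in different components.
A C (9): add — endpoints in different components.
E F (9): skip — E and F already connected.
A F (11): skip — A and F already connected.
B H (11): add — endpoints in different components.
Edges rejected before the tree was complete: 2.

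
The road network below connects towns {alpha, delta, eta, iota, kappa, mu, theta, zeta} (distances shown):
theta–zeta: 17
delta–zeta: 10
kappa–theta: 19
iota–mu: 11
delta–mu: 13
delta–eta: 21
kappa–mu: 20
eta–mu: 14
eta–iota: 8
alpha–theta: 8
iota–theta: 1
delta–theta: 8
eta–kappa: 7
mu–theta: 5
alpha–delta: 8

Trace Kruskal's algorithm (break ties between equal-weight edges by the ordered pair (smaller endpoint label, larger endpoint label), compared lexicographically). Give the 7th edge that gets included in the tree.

delta-zeta

Sort edges by weight, then run Kruskal:
iota–theta (1): add — endpoints in different components.
mu–theta (5): add — endpoints in different components.
eta–kappa (7): add — endpoints in different components.
alpha–delta (8): add — endpoints in different components.
alpha–theta (8): add — endpoints in different components.
delta–theta (8): skip — theta and delta already connected.
eta–iota (8): add — endpoints in different components.
delta–zeta (10): add — endpoints in different components.
The 7th edge added is delta–zeta.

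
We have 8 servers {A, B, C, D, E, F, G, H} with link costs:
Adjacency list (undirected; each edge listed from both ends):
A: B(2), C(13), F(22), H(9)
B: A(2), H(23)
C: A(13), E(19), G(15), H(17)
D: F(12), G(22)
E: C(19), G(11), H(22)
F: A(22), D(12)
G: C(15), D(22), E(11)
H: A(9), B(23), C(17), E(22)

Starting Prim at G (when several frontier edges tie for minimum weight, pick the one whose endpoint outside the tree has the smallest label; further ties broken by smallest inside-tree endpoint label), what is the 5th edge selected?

Prim, starting at G.
Step 1: frontier [E—G 11, C—G 15, D—G 22] → take E—G (11); add E.
Step 2: frontier [C—E 19, E—H 22, C—G 15, D—G 22] → take C—G (15); add C.
Step 3: frontier [A—C 13, C—H 17, E—H 22, D—G 22] → take A—C (13); add A.
Step 4: frontier [A—B 2, A—H 9, A—F 22, C—H 17, E—H 22, D—G 22] → take A—B (2); add B.
Step 5: frontier [A—H 9, A—F 22, B—H 23, C—H 17, E—H 22, D—G 22] → take A—H (9); add H.
Step 6: frontier [A—F 22, D—G 22] → take D—G (22); add D.
Step 7: frontier [A—F 22, D—F 12] → take D—F (12); add F.
The 5th edge added is A—H.

A-H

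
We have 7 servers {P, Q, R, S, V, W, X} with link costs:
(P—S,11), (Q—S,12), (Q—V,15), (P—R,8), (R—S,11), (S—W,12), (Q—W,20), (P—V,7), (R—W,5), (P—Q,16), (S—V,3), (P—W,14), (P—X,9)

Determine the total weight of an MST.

Grow the tree from X using Prim:
Step 1: cheapest edge leaving the tree is P—X (9); add P.
Step 2: cheapest edge leaving the tree is P—V (7); add V.
Step 3: cheapest edge leaving the tree is S—V (3); add S.
Step 4: cheapest edge leaving the tree is P—R (8); add R.
Step 5: cheapest edge leaving the tree is R—W (5); add W.
Step 6: cheapest edge leaving the tree is Q—S (12); add Q.
MST edges: P—X, P—V, S—V, P—R, R—W, Q—S; total weight 9+7+3+8+5+12 = 44.

44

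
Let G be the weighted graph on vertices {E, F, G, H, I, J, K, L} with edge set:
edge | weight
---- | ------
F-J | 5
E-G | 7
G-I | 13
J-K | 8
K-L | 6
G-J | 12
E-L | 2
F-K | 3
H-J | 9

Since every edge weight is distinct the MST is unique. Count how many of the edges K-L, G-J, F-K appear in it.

Sort edges by weight, then run Kruskal:
E-L (2): add — endpoints in different components.
F-K (3): add — endpoints in different components.
F-J (5): add — endpoints in different components.
K-L (6): add — endpoints in different components.
E-G (7): add — endpoints in different components.
J-K (8): skip — J and K already connected.
H-J (9): add — endpoints in different components.
G-J (12): skip — G and J already connected.
G-I (13): add — endpoints in different components.
MST edge set: {E-L, F-K, F-J, K-L, E-G, H-J, G-I}.
Of the listed edges, {K-L, F-K} are in the MST → 2.

2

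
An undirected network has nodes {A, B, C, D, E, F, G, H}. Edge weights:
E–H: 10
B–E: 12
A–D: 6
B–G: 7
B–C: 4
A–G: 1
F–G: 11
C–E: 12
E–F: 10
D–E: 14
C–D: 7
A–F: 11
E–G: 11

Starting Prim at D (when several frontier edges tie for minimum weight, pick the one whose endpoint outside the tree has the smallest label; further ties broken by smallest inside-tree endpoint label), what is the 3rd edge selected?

B-G

Grow the tree from D using Prim:
Step 1: cheapest edge leaving the tree is A–D (6); add A.
Step 2: cheapest edge leaving the tree is A–G (1); add G.
Step 3: cheapest edge leaving the tree is B–G (7); add B.
Step 4: cheapest edge leaving the tree is B–C (4); add C.
Step 5: cheapest edge leaving the tree is E–G (11); add E.
Step 6: cheapest edge leaving the tree is E–F (10); add F.
Step 7: cheapest edge leaving the tree is E–H (10); add H.
The 3rd edge added is B–G.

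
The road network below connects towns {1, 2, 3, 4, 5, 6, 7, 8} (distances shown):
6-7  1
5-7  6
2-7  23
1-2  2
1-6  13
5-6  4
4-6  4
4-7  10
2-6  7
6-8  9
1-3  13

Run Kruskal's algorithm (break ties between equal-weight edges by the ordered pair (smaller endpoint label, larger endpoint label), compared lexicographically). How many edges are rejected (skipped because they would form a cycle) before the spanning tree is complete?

2

Kruskal: consider edges lightest-first.
6-7 (1): add — endpoints in different components.
1-2 (2): add — endpoints in different components.
4-6 (4): add — endpoints in different components.
5-6 (4): add — endpoints in different components.
5-7 (6): skip — 5 and 7 already connected.
2-6 (7): add — endpoints in different components.
6-8 (9): add — endpoints in different components.
4-7 (10): skip — 4 and 7 already connected.
1-3 (13): add — endpoints in different components.
Edges rejected before the tree was complete: 2.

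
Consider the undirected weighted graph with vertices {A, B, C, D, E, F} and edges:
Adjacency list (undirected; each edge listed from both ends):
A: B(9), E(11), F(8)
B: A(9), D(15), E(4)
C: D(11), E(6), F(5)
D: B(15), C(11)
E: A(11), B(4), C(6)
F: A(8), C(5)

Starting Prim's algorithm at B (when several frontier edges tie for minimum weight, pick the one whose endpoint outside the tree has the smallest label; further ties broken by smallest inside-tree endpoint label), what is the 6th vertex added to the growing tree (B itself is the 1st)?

Grow the tree from B using Prim:
Step 1: cheapest edge leaving the tree is B E (4); add E.
Step 2: cheapest edge leaving the tree is C E (6); add C.
Step 3: cheapest edge leaving the tree is C F (5); add F.
Step 4: cheapest edge leaving the tree is A F (8); add A.
Step 5: cheapest edge leaving the tree is C D (11); add D.
Vertex order: B, E, C, F, A, D. The 6th vertex is D.

D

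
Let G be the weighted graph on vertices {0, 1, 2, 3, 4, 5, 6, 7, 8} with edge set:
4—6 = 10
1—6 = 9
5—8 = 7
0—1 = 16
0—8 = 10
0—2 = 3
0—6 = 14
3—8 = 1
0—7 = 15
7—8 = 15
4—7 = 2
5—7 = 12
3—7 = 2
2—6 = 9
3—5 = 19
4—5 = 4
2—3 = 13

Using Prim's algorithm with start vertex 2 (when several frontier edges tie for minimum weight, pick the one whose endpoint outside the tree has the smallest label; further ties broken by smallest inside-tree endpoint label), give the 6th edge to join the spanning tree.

Prim's algorithm from 2:
Step 1: cheapest edge leaving the tree is 0—2 (3); add 0.
Step 2: cheapest edge leaving the tree is 2—6 (9); add 6.
Step 3: cheapest edge leaving the tree is 1—6 (9); add 1.
Step 4: cheapest edge leaving the tree is 4—6 (10); add 4.
Step 5: cheapest edge leaving the tree is 4—7 (2); add 7.
Step 6: cheapest edge leaving the tree is 3—7 (2); add 3.
Step 7: cheapest edge leaving the tree is 3—8 (1); add 8.
Step 8: cheapest edge leaving the tree is 4—5 (4); add 5.
The 6th edge added is 3—7.

3-7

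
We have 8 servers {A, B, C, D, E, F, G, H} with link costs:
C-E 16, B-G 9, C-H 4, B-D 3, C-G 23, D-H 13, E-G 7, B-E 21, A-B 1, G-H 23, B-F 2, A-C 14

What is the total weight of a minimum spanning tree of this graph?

39

Kruskal's algorithm — process edges by increasing weight (ties by edge label):
A-B (1): add — endpoints in different components.
B-F (2): add — endpoints in different components.
B-D (3): add — endpoints in different components.
C-H (4): add — endpoints in different components.
E-G (7): add — endpoints in different components.
B-G (9): add — endpoints in different components.
D-H (13): add — endpoints in different components.
MST edges: A-B, B-F, B-D, C-H, E-G, B-G, D-H; total weight 1+2+3+4+7+9+13 = 39.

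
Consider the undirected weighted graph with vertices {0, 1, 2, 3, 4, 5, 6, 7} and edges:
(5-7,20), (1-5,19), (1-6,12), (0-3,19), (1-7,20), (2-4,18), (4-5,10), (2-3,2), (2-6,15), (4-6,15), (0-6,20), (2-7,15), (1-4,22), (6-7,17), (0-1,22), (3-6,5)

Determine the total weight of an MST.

78

Prim, starting at 4.
Step 1: cheapest edge leaving the tree is 4-5 (10); add 5.
Step 2: cheapest edge leaving the tree is 4-6 (15); add 6.
Step 3: cheapest edge leaving the tree is 3-6 (5); add 3.
Step 4: cheapest edge leaving the tree is 2-3 (2); add 2.
Step 5: cheapest edge leaving the tree is 1-6 (12); add 1.
Step 6: cheapest edge leaving the tree is 2-7 (15); add 7.
Step 7: cheapest edge leaving the tree is 0-3 (19); add 0.
MST edges: 4-5, 4-6, 3-6, 2-3, 1-6, 2-7, 0-3; total weight 10+15+5+2+12+15+19 = 78.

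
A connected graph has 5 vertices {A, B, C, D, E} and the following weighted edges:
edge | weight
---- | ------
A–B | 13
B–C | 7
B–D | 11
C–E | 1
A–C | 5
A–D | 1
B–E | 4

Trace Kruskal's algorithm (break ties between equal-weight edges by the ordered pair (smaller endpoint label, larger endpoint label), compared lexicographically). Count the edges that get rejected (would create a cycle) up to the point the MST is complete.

0

Sort edges by weight, then run Kruskal:
A–D (1): add. Components now {A,D} {B} {C} {E}
C–E (1): add. Components now {A,D} {B} {C,E}
B–E (4): add. Components now {A,D} {B,C,E}
A–C (5): add. Components now {A,B,C,D,E}
Edges rejected before the tree was complete: 0.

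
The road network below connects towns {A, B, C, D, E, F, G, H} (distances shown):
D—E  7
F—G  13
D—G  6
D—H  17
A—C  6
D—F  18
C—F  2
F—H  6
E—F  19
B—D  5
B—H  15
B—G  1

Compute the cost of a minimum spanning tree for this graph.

Kruskal's algorithm — process edges by increasing weight (ties by edge label):
B—G (1): add — endpoints in different components.
C—F (2): add — endpoints in different components.
B—D (5): add — endpoints in different components.
A—C (6): add — endpoints in different components.
D—G (6): skip — D and G already connected.
F—H (6): add — endpoints in different components.
D—E (7): add — endpoints in different components.
F—G (13): add — endpoints in different components.
MST edges: B—G, C—F, B—D, A—C, F—H, D—E, F—G; total weight 1+2+5+6+6+7+13 = 40.

40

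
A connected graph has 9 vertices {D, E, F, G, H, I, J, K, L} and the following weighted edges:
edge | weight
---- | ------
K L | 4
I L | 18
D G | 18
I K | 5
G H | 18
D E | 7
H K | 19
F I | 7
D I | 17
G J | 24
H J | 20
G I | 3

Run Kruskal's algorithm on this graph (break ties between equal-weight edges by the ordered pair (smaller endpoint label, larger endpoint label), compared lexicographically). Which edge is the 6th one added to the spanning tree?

Sort edges by weight, then run Kruskal:
G I (3): add — endpoints in different components.
K L (4): add — endpoints in different components.
I K (5): add — endpoints in different components.
D E (7): add — endpoints in different components.
F I (7): add — endpoints in different components.
D I (17): add — endpoints in different components.
D G (18): skip — D and G already connected.
G H (18): add — endpoints in different components.
I L (18): skip — I and L already connected.
H K (19): skip — H and K already connected.
H J (20): add — endpoints in different components.
The 6th edge added is D I.

D-I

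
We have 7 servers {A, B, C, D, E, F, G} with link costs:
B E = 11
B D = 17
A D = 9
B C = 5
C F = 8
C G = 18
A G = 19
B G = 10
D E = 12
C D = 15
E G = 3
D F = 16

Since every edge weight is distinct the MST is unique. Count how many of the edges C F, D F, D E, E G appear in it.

Sort edges by weight, then run Kruskal:
E G (3): add — endpoints in different components.
B C (5): add — endpoints in different components.
C F (8): add — endpoints in different components.
A D (9): add — endpoints in different components.
B G (10): add — endpoints in different components.
B E (11): skip — B and E already connected.
D E (12): add — endpoints in different components.
MST edge set: {E G, B C, C F, A D, B G, D E}.
Of the listed edges, {C F, D E, E G} are in the MST → 3.

3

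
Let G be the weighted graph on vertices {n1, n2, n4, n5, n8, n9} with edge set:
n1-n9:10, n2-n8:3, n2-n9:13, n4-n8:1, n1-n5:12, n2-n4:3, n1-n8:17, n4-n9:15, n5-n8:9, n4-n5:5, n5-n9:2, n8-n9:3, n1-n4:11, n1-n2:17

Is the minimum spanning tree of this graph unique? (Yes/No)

Kruskal's algorithm — process edges by increasing weight (ties by edge label):
n4-n8 (1): add — endpoints in different components.
n5-n9 (2): add — endpoints in different components.
n2-n4 (3): add — endpoints in different components.
n2-n8 (3): skip — n8 and n2 already connected.
n8-n9 (3): add — endpoints in different components.
n4-n5 (5): skip — n5 and n4 already connected.
n5-n8 (9): skip — n8 and n5 already connected.
n1-n9 (10): add — endpoints in different components.
Non-tree edge n2-n8 has weight 3, equal to the heaviest edge on its tree cycle — swapping gives another MST of the same weight. Not unique.

No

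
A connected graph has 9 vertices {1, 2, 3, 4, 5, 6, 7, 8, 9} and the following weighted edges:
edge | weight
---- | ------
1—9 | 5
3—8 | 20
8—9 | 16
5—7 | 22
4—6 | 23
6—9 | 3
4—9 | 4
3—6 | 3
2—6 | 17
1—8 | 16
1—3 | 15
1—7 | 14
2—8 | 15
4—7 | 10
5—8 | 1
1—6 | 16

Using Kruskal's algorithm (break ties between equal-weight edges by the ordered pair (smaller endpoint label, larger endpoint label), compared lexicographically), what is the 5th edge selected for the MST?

Kruskal: consider edges lightest-first.
5—8 (1): add — endpoints in different components.
3—6 (3): add — endpoints in different components.
6—9 (3): add — endpoints in different components.
4—9 (4): add — endpoints in different components.
1—9 (5): add — endpoints in different components.
4—7 (10): add — endpoints in different components.
1—7 (14): skip — 1 and 7 already connected.
1—3 (15): skip — 1 and 3 already connected.
2—8 (15): add — endpoints in different components.
1—6 (16): skip — 1 and 6 already connected.
1—8 (16): add — endpoints in different components.
The 5th edge added is 1—9.

1-9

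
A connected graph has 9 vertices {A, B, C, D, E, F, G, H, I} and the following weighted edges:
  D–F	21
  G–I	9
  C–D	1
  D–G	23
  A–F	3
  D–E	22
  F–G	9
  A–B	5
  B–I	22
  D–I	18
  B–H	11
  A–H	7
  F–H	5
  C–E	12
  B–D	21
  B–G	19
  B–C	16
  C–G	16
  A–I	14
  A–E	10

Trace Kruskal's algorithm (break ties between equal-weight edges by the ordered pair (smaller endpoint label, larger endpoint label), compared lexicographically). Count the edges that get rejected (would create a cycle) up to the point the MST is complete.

2

Kruskal's algorithm — process edges by increasing weight (ties by edge label):
C–D (1): add — endpoints in different components.
A–F (3): add — endpoints in different components.
A–B (5): add — endpoints in different components.
F–H (5): add — endpoints in different components.
A–H (7): skip — A and H already connected.
F–G (9): add — endpoints in different components.
G–I (9): add — endpoints in different components.
A–E (10): add — endpoints in different components.
B–H (11): skip — B and H already connected.
C–E (12): add — endpoints in different components.
Edges rejected before the tree was complete: 2.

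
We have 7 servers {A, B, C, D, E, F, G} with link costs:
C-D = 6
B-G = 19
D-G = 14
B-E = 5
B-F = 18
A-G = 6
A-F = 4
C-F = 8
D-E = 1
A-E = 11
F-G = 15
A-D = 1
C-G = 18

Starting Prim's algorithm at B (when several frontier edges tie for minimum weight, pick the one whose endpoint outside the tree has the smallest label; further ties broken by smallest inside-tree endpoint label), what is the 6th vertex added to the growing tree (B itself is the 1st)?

Prim, starting at B.
Step 1: frontier [B-E 5, B-F 18, B-G 19] → take B-E (5); add E.
Step 2: frontier [B-F 18, B-G 19, D-E 1, A-E 11] → take D-E (1); add D.
Step 3: frontier [B-F 18, B-G 19, A-D 1, C-D 6, D-G 14, A-E 11] → take A-D (1); add A.
Step 4: frontier [A-F 4, A-G 6, B-F 18, B-G 19, C-D 6, D-G 14] → take A-F (4); add F.
Step 5: frontier [A-G 6, B-G 19, C-D 6, D-G 14, C-F 8, F-G 15] → take C-D (6); add C.
Step 6: frontier [A-G 6, B-G 19, C-G 18, D-G 14, F-G 15] → take A-G (6); add G.
Vertex order: B, E, D, A, F, C, G. The 6th vertex is C.

C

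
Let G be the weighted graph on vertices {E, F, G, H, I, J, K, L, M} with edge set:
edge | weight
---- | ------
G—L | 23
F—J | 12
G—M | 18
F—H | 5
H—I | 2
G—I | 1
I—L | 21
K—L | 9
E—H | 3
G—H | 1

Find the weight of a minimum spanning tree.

Kruskal: consider edges lightest-first.
G—H (1): add — endpoints in different components.
G—I (1): add — endpoints in different components.
H—I (2): skip — H and I already connected.
E—H (3): add — endpoints in different components.
F—H (5): add — endpoints in different components.
K—L (9): add — endpoints in different components.
F—J (12): add — endpoints in different components.
G—M (18): add — endpoints in different components.
I—L (21): add — endpoints in different components.
MST edges: G—H, G—I, E—H, F—H, K—L, F—J, G—M, I—L; total weight 1+1+3+5+9+12+18+21 = 70.

70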